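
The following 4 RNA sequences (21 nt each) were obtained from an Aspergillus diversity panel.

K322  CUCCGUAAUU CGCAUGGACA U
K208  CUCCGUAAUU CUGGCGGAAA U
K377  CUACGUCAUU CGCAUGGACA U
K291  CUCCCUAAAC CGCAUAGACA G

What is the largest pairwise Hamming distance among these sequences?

Pairwise Hamming distances:
  K322 vs K208: 5
  K322 vs K377: 2
  K322 vs K291: 5
  K208 vs K377: 7
  K208 vs K291: 10
  K377 vs K291: 7
The largest is 10, between K208 and K291.

10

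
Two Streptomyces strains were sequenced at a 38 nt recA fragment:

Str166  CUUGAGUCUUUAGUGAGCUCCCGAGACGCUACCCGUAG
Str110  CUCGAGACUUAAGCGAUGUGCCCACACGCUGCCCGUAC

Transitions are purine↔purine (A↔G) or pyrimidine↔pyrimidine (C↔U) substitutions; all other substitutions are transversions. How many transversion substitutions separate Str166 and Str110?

The sequences differ at positions 3 (U/C, transition), 7 (U/A, transversion), 11 (U/A, transversion), 14 (U/C, transition), 17 (G/U, transversion), 18 (C/G, transversion), 20 (C/G, transversion), 23 (G/C, transversion), 25 (G/C, transversion), 31 (A/G, transition), 38 (G/C, transversion).
Of the 11 differences, 3 transitions and 8 transversions, so the answer is 8.

8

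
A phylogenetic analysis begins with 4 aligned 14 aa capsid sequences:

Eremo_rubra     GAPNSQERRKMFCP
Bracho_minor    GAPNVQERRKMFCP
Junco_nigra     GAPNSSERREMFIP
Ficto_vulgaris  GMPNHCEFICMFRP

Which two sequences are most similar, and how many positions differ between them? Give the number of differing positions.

Pairwise Hamming distances:
  Eremo_rubra vs Bracho_minor: 1
  Eremo_rubra vs Junco_nigra: 3
  Eremo_rubra vs Ficto_vulgaris: 7
  Bracho_minor vs Junco_nigra: 4
  Bracho_minor vs Ficto_vulgaris: 7
  Junco_nigra vs Ficto_vulgaris: 7
The smallest is 1, between Eremo_rubra and Bracho_minor.

1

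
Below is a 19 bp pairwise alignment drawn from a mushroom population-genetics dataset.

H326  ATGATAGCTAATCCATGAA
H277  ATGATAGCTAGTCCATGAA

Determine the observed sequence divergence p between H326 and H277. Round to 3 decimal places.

0.053

Differing sites — 11:A/G.
There are 1 differences over 19 sites, so p = 1/19 = 0.053.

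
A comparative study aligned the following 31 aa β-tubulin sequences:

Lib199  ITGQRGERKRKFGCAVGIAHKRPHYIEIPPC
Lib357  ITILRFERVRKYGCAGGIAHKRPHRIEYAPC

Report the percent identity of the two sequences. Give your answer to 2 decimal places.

Differing sites — 3:G/I; 4:Q/L; 6:G/F; 9:K/V; 12:F/Y; 16:V/G; 25:Y/R; 28:I/Y; 29:P/A.
22 of the 31 sites match, so the percent identity is 22/31 × 100 = 70.97%.

70.97%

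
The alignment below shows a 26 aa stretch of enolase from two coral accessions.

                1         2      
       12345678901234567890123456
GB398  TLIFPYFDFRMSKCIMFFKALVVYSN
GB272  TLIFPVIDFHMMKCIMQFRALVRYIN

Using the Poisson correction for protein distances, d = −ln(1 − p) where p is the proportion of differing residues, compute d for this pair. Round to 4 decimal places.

0.3677

The sequences differ at positions 6 (Y/V), 7 (F/I), 10 (R/H), 12 (S/M), 17 (F/Q), 19 (K/R), 23 (V/R), 25 (S/I).
p = 8/26 = 0.307692.
d = −ln(1 − 0.307692) = −ln(0.692308) = 0.3677.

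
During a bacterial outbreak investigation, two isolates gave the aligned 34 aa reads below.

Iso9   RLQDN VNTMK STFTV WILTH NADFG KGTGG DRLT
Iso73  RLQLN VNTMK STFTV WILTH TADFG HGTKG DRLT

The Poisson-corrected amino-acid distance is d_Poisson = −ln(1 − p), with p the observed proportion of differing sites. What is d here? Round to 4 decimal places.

Mismatches occur at site 4 (D↔L), site 21 (N↔T), site 26 (K↔H), site 29 (G↔K).
p = 4/34 = 0.117647.
d = −ln(1 − 0.117647) = −ln(0.882353) = 0.1252.

0.1252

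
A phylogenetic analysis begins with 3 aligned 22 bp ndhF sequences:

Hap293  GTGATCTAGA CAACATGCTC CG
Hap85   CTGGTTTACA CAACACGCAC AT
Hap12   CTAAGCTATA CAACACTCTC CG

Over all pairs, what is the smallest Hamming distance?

Pairwise Hamming distances:
  Hap293 vs Hap85: 8
  Hap293 vs Hap12: 6
  Hap85 vs Hap12: 9
The smallest is 6, between Hap293 and Hap12.

6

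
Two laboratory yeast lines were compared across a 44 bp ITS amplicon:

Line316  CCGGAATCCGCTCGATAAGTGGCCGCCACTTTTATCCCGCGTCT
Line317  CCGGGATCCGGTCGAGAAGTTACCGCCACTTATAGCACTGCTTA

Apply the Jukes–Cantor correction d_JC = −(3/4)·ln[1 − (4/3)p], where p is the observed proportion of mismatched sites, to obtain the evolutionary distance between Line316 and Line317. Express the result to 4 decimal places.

Mismatches occur at site 5 (A→G), site 11 (C→G), site 16 (T→G), site 21 (G→T), site 22 (G→A), site 32 (T→A), site 35 (T→G), site 37 (C→A), site 39 (G→T), site 40 (C→G), site 41 (G→C), site 43 (C→T), site 44 (T→A).
p = 13/44 = 0.295455.
d = −0.75 · ln(1 − (4/3)·0.295455) = −0.75 · ln(0.606060) = −0.75 · (-0.500776) = 0.3756.

0.3756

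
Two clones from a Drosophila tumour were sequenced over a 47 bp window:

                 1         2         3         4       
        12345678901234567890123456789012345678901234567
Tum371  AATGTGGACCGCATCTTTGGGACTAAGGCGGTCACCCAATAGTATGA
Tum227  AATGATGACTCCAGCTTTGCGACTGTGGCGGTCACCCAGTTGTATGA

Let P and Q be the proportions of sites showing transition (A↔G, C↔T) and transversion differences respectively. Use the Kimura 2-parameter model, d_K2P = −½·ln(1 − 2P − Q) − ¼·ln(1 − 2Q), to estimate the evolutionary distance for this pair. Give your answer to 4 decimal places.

0.2503

Differing sites — 5:T/A (Tv); 6:G/T (Tv); 10:C/T (Ti); 11:G/C (Tv); 14:T/G (Tv); 20:G/C (Tv); 25:A/G (Ti); 26:A/T (Tv); 39:A/G (Ti); 41:A/T (Tv).
Of the 10 differences, 3 transitions and 7 transversions over 47 sites: P = 3/47 = 0.063830, Q = 7/47 = 0.148936.
d = −0.5·ln(0.723404) − 0.25·ln(0.702128) = −0.5·(-0.323787) − 0.25·(-0.353640) = 0.2503.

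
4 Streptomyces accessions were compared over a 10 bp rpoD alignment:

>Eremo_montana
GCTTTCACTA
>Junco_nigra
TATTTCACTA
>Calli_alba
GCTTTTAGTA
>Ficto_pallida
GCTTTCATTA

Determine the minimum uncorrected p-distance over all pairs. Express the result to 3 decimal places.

0.100

Pairwise Hamming distances:
  Eremo_montana vs Junco_nigra: 2
  Eremo_montana vs Calli_alba: 2
  Eremo_montana vs Ficto_pallida: 1
  Junco_nigra vs Calli_alba: 4
  Junco_nigra vs Ficto_pallida: 3
  Calli_alba vs Ficto_pallida: 2
The smallest is 1 mismatch, between Eremo_montana and Ficto_pallida; p = 1/10 = 0.100.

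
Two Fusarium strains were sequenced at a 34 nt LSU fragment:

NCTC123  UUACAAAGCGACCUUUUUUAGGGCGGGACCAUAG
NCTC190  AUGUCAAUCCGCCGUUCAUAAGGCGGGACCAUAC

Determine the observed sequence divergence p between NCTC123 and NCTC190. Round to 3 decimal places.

The sequences differ at positions 1 (U/A), 3 (A/G), 4 (C/U), 5 (A/C), 8 (G/U), 10 (G/C), 11 (A/G), 14 (U/G), 17 (U/C), 18 (U/A), 21 (G/A), 34 (G/C).
There are 12 differences over 34 sites, so p = 12/34 = 0.353.

0.353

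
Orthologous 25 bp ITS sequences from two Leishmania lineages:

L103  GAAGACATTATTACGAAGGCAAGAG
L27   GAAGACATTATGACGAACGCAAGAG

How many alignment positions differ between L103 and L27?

Differing sites — 12:T/G; 18:G/C.
That gives 2 mismatches out of 25 aligned sites, so the Hamming distance is 2.

2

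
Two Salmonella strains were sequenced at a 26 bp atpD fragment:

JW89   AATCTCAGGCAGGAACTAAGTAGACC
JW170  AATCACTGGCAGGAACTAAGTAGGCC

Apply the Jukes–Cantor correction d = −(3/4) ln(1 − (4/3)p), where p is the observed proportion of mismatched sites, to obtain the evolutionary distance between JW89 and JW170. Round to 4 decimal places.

Differing sites — 5:T/A; 7:A/T; 24:A/G.
p = 3/26 = 0.115385.
d = −0.75 · ln(1 − (4/3)·0.115385) = −0.75 · ln(0.846153) = −0.75 · (-0.167055) = 0.1253.

0.1253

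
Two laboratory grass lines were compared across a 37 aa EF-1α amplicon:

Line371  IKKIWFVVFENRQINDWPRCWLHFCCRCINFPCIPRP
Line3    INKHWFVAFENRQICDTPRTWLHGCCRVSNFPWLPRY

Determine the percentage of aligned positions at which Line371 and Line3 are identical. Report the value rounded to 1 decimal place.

Mismatches occur at site 2 (K↔N), site 4 (I↔H), site 8 (V↔A), site 15 (N↔C), site 17 (W↔T), site 20 (C↔T), site 24 (F↔G), site 28 (C↔V), site 29 (I↔S), site 33 (C↔W), site 34 (I↔L), site 37 (P↔Y).
25 of the 37 sites match, so the percent identity is 25/37 × 100 = 67.6%.

67.6%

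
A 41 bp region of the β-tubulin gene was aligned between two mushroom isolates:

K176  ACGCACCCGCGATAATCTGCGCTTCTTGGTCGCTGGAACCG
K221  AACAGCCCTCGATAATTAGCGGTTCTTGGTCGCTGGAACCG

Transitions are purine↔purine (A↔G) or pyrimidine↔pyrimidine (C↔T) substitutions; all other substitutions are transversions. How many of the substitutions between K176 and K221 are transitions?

2

Differing sites — 2:C/A (Tv); 3:G/C (Tv); 4:C/A (Tv); 5:A/G (Ti); 9:G/T (Tv); 17:C/T (Ti); 18:T/A (Tv); 22:C/G (Tv).
Of the 8 differences, 2 transitions and 6 transversions, so the answer is 2.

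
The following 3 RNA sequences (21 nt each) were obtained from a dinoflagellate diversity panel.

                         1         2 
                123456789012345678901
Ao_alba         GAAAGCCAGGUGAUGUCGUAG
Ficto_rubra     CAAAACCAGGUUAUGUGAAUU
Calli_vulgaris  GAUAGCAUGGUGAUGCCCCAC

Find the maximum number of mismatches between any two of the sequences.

12

Pairwise Hamming distances:
  Ao_alba vs Ficto_rubra: 8
  Ao_alba vs Calli_vulgaris: 7
  Ficto_rubra vs Calli_vulgaris: 12
The largest is 12, between Ficto_rubra and Calli_vulgaris.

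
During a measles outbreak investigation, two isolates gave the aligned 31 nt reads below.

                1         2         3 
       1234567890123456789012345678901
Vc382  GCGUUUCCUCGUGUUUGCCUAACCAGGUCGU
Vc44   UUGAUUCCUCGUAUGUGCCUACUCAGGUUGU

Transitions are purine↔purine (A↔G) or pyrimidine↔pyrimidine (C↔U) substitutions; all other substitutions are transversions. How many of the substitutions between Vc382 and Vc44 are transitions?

4

Mismatches occur at site 1 (G/U, transversion), site 2 (C/U, transition), site 4 (U/A, transversion), site 13 (G/A, transition), site 15 (U/G, transversion), site 22 (A/C, transversion), site 23 (C/U, transition), site 29 (C/U, transition).
Of the 8 differences, 4 transitions and 4 transversions, so the answer is 4.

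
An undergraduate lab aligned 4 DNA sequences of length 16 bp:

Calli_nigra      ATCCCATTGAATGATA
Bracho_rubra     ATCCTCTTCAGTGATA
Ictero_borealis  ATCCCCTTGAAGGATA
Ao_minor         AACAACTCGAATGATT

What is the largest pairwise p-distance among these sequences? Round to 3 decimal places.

Pairwise Hamming distances:
  Calli_nigra vs Bracho_rubra: 4
  Calli_nigra vs Ictero_borealis: 2
  Calli_nigra vs Ao_minor: 6
  Bracho_rubra vs Ictero_borealis: 4
  Bracho_rubra vs Ao_minor: 7
  Ictero_borealis vs Ao_minor: 6
The largest is 7 mismatches, between Bracho_rubra and Ao_minor; p = 7/16 = 0.438.

0.438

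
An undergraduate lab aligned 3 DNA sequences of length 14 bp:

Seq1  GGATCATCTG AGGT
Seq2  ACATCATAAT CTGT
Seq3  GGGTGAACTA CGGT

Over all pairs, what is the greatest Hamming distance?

9

Pairwise Hamming distances:
  Seq1 vs Seq2: 7
  Seq1 vs Seq3: 5
  Seq2 vs Seq3: 9
The largest is 9, between Seq2 and Seq3.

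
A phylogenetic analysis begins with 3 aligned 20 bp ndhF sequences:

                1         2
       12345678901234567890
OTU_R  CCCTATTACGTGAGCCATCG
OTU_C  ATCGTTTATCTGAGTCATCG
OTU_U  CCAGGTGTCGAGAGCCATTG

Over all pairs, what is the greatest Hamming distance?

Pairwise Hamming distances:
  OTU_R vs OTU_C: 7
  OTU_R vs OTU_U: 7
  OTU_C vs OTU_U: 11
The largest is 11, between OTU_C and OTU_U.

11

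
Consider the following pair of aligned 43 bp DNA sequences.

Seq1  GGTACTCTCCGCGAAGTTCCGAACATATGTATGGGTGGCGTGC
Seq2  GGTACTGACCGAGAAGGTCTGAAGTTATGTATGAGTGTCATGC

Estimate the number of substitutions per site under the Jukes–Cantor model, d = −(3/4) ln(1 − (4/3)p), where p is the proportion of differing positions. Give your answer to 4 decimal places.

0.2784

Differing sites — 7:C/G; 8:T/A; 12:C/A; 17:T/G; 20:C/T; 24:C/G; 25:A/T; 34:G/A; 38:G/T; 40:G/A.
p = 10/43 = 0.232558.
d = −0.75 · ln(1 − (4/3)·0.232558) = −0.75 · ln(0.689923) = −0.75 · (-0.371175) = 0.2784.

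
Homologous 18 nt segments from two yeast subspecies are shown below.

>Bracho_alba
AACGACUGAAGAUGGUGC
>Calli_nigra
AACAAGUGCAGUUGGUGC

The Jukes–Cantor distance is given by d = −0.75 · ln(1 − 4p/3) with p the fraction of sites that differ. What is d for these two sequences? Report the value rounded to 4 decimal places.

0.2635

Mismatches occur at site 4 (G↔A), site 6 (C↔G), site 9 (A↔C), site 12 (A↔U).
p = 4/18 = 0.222222.
d = −0.75 · ln(1 − (4/3)·0.222222) = −0.75 · ln(0.703704) = −0.75 · (-0.351397) = 0.2635.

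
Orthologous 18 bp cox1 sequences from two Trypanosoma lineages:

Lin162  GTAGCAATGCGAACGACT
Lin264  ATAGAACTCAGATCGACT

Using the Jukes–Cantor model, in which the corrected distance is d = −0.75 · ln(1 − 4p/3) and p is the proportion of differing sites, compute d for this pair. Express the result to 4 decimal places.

Differing sites — 1:G/A; 5:C/A; 7:A/C; 9:G/C; 10:C/A; 13:A/T.
p = 6/18 = 0.333333.
d = −0.75 · ln(1 − (4/3)·0.333333) = −0.75 · ln(0.555556) = −0.75 · (-0.587786) = 0.4408.

0.4408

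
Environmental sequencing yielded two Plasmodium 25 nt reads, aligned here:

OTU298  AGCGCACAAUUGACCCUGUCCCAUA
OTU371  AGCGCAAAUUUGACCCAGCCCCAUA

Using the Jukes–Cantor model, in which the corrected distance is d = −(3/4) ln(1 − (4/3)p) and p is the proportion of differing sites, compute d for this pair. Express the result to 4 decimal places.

0.1800

Mismatches occur at site 7 (C→A), site 9 (A→U), site 17 (U→A), site 19 (U→C).
p = 4/25 = 0.160000.
d = −0.75 · ln(1 − (4/3)·0.160000) = −0.75 · ln(0.786667) = −0.75 · (-0.239950) = 0.1800.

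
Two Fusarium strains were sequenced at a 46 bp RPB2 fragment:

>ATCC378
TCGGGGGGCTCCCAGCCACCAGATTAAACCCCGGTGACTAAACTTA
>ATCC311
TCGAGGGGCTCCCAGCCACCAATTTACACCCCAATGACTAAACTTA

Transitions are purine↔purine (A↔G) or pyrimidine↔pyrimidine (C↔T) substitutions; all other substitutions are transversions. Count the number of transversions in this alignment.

The sequences differ at positions 4 (G/A, transition), 22 (G/A, transition), 23 (A/T, transversion), 27 (A/C, transversion), 33 (G/A, transition), 34 (G/A, transition).
Of the 6 differences, 4 transitions and 2 transversions, so the answer is 2.

2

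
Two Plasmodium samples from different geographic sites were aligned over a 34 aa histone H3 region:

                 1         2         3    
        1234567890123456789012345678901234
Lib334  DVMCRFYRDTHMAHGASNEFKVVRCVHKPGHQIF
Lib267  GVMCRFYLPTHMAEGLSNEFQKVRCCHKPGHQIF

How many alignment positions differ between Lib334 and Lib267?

8

Mismatches occur at site 1 (D↔G), site 8 (R↔L), site 9 (D↔P), site 14 (H↔E), site 16 (A↔L), site 21 (K↔Q), site 22 (V↔K), site 26 (V↔C).
That gives 8 mismatches out of 34 aligned sites, so the Hamming distance is 8.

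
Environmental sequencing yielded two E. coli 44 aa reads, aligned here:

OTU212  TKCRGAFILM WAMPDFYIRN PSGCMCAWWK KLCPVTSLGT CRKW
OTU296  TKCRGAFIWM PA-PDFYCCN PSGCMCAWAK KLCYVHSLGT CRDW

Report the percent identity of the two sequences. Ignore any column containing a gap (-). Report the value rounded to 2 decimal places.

81.40%

Excluding the 1 gap column leaves 43 comparable sites.
Differing sites — 9:L/W; 11:W/P; 18:I/C; 19:R/C; 29:W/A; 34:P/Y; 36:T/H; 43:K/D.
35 of the 43 comparable sites match, so the percent identity is 35/43 × 100 = 81.40%.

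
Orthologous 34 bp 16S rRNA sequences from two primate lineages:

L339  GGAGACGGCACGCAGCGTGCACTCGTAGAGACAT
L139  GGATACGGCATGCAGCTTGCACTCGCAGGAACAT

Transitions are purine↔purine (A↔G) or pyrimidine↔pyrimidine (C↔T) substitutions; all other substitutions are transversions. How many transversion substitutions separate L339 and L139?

2

The sequences differ at positions 4 (G/T, transversion), 11 (C/T, transition), 17 (G/T, transversion), 26 (T/C, transition), 29 (A/G, transition), 30 (G/A, transition).
Of the 6 differences, 4 transitions and 2 transversions, so the answer is 2.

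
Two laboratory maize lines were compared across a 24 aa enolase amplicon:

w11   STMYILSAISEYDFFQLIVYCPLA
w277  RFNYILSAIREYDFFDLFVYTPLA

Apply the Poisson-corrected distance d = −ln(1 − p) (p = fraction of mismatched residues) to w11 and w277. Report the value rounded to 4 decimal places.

Differing sites — 1:S/R; 2:T/F; 3:M/N; 10:S/R; 16:Q/D; 18:I/F; 21:C/T.
p = 7/24 = 0.291667.
d = −ln(1 − 0.291667) = −ln(0.708333) = 0.3448.

0.3448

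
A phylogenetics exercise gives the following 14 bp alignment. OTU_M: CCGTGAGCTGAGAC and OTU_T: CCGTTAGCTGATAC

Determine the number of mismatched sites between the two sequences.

Mismatches occur at site 5 (G/T), site 12 (G/T).
That gives 2 mismatches out of 14 aligned sites, so the Hamming distance is 2.

2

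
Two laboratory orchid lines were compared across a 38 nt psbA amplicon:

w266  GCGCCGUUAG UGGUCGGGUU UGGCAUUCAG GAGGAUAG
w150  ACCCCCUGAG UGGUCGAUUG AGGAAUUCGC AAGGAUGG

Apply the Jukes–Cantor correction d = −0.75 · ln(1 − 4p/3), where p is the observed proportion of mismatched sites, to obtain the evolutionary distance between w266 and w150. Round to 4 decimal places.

0.4568

Differing sites — 1:G/A; 3:G/C; 6:G/C; 8:U/G; 17:G/A; 18:G/U; 20:U/G; 21:U/A; 24:C/A; 29:A/G; 30:G/C; 31:G/A; 37:A/G.
p = 13/38 = 0.342105.
d = −0.75 · ln(1 − (4/3)·0.342105) = −0.75 · ln(0.543860) = −0.75 · (-0.609063) = 0.4568.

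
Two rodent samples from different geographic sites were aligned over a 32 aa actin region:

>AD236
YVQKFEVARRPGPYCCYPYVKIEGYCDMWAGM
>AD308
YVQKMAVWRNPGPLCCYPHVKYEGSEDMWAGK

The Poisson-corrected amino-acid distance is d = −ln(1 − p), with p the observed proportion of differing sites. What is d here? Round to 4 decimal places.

0.3747

Mismatches occur at site 5 (F↔M), site 6 (E↔A), site 8 (A↔W), site 10 (R↔N), site 14 (Y↔L), site 19 (Y↔H), site 22 (I↔Y), site 25 (Y↔S), site 26 (C↔E), site 32 (M↔K).
p = 10/32 = 0.312500.
d = −ln(1 − 0.312500) = −ln(0.687500) = 0.3747.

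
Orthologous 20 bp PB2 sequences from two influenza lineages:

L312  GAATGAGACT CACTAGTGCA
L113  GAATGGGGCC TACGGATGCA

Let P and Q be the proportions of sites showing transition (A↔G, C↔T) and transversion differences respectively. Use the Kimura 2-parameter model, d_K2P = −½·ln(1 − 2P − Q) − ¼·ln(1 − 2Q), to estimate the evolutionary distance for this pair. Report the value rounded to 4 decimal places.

0.5513

The sequences differ at positions 6 (A/G, transition), 8 (A/G, transition), 10 (T/C, transition), 11 (C/T, transition), 14 (T/G, transversion), 15 (A/G, transition), 16 (G/A, transition).
Of the 7 differences, 6 transitions and 1 transversion over 20 sites: P = 6/20 = 0.300000, Q = 1/20 = 0.050000.
d = −0.5·ln(0.350000) − 0.25·ln(0.900000) = −0.5·(-1.049822) − 0.25·(-0.105361) = 0.5513.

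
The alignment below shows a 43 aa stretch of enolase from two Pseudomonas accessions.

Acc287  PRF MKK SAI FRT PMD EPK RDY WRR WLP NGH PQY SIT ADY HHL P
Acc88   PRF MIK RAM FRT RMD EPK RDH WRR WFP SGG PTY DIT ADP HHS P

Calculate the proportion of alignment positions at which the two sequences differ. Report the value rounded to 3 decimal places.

0.279

The sequences differ at positions 5 (K/I), 7 (S/R), 9 (I/M), 13 (P/R), 21 (Y/H), 26 (L/F), 28 (N/S), 30 (H/G), 32 (Q/T), 34 (S/D), 39 (Y/P), 42 (L/S).
There are 12 differences over 43 sites, so p = 12/43 = 0.279.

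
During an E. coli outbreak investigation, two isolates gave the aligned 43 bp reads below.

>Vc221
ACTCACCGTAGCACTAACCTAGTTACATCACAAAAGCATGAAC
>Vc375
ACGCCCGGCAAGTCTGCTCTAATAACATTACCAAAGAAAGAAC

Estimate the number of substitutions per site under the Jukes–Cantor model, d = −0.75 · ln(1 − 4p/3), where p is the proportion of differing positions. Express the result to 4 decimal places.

0.5141

Mismatches occur at site 3 (T→G), site 5 (A→C), site 7 (C→G), site 9 (T→C), site 11 (G→A), site 12 (C→G), site 13 (A→T), site 16 (A→G), site 17 (A→C), site 18 (C→T), site 22 (G→A), site 24 (T→A), site 29 (C→T), site 32 (A→C), site 37 (C→A), site 39 (T→A).
p = 16/43 = 0.372093.
d = −0.75 · ln(1 − (4/3)·0.372093) = −0.75 · ln(0.503876) = −0.75 · (-0.685425) = 0.5141.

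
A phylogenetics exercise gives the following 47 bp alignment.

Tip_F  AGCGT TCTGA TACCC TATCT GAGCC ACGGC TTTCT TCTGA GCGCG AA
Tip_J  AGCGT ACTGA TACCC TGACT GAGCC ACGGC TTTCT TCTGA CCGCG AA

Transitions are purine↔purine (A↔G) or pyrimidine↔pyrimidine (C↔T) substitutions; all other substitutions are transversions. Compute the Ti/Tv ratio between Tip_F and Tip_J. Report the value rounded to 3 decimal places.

0.333

Mismatches occur at site 6 (T↔A, transversion), site 17 (A↔G, transition), site 18 (T↔A, transversion), site 41 (G↔C, transversion).
Of the 4 differences, 1 transition and 3 transversions, so Ti/Tv = 1/3 = 0.333.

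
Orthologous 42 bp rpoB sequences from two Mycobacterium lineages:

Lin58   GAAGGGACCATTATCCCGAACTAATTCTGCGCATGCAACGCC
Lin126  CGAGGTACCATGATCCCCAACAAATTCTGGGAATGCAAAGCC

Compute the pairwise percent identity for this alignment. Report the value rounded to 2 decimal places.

78.57%

The sequences differ at positions 1 (G/C), 2 (A/G), 6 (G/T), 12 (T/G), 18 (G/C), 22 (T/A), 30 (C/G), 32 (C/A), 39 (C/A).
33 of the 42 sites match, so the percent identity is 33/42 × 100 = 78.57%.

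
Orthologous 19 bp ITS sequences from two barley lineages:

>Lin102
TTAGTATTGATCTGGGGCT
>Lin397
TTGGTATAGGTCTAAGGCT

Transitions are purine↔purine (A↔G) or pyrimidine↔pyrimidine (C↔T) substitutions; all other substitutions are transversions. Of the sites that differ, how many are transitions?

4

Differing sites — 3:A/G (Ti); 8:T/A (Tv); 10:A/G (Ti); 14:G/A (Ti); 15:G/A (Ti).
Of the 5 differences, 4 transitions and 1 transversion, so the answer is 4.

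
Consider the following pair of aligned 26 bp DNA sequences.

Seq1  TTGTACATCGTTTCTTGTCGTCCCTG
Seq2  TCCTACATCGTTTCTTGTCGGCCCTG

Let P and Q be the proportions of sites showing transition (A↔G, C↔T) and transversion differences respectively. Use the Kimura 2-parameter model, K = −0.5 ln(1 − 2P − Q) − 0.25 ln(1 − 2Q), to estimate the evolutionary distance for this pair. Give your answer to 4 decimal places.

0.1253

The sequences differ at positions 2 (T/C, transition), 3 (G/C, transversion), 21 (T/G, transversion).
Of the 3 differences, 1 transition and 2 transversions over 26 sites: P = 1/26 = 0.038462, Q = 2/26 = 0.076923.
d = −0.5·ln(0.846153) − 0.25·ln(0.846154) = −0.5·(-0.167055) − 0.25·(-0.167054) = 0.1253.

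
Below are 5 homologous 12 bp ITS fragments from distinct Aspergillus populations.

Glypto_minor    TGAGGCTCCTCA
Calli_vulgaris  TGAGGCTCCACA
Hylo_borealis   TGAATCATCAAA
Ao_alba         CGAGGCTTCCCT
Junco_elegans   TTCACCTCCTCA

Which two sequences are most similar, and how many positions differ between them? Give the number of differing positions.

1

Pairwise Hamming distances:
  Glypto_minor vs Calli_vulgaris: 1
  Glypto_minor vs Hylo_borealis: 6
  Glypto_minor vs Ao_alba: 4
  Glypto_minor vs Junco_elegans: 4
  Calli_vulgaris vs Hylo_borealis: 5
  Calli_vulgaris vs Ao_alba: 4
  Calli_vulgaris vs Junco_elegans: 5
  Hylo_borealis vs Ao_alba: 7
  Hylo_borealis vs Junco_elegans: 7
  Ao_alba vs Junco_elegans: 8
The smallest is 1, between Glypto_minor and Calli_vulgaris.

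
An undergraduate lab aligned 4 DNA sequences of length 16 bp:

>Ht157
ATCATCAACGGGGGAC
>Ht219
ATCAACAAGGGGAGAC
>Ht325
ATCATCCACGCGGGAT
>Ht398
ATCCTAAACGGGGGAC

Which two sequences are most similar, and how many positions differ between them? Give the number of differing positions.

2

Pairwise Hamming distances:
  Ht157 vs Ht219: 3
  Ht157 vs Ht325: 3
  Ht157 vs Ht398: 2
  Ht219 vs Ht325: 6
  Ht219 vs Ht398: 5
  Ht325 vs Ht398: 5
The smallest is 2, between Ht157 and Ht398.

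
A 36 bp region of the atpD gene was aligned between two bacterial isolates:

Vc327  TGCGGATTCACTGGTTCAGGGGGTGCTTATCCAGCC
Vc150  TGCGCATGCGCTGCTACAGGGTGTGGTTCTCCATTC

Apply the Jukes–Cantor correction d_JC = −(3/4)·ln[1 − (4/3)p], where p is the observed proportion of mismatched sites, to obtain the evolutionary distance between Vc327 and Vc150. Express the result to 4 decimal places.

Differing sites — 5:G/C; 8:T/G; 10:A/G; 14:G/C; 16:T/A; 22:G/T; 26:C/G; 29:A/C; 34:G/T; 35:C/T.
p = 10/36 = 0.277778.
d = −0.75 · ln(1 − (4/3)·0.277778) = −0.75 · ln(0.629629) = −0.75 · (-0.462625) = 0.3470.

0.3470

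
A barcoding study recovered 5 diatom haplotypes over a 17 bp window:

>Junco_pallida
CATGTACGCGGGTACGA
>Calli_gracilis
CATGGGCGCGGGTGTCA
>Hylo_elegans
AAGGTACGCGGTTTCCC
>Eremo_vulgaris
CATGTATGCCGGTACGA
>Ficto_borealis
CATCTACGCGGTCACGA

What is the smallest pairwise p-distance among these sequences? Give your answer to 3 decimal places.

0.118

Pairwise Hamming distances:
  Junco_pallida vs Calli_gracilis: 5
  Junco_pallida vs Hylo_elegans: 6
  Junco_pallida vs Eremo_vulgaris: 2
  Junco_pallida vs Ficto_borealis: 3
  Calli_gracilis vs Hylo_elegans: 8
  Calli_gracilis vs Eremo_vulgaris: 7
  Calli_gracilis vs Ficto_borealis: 8
  Hylo_elegans vs Eremo_vulgaris: 8
  Hylo_elegans vs Ficto_borealis: 7
  Eremo_vulgaris vs Ficto_borealis: 5
The smallest is 2 mismatches, between Junco_pallida and Eremo_vulgaris; p = 2/17 = 0.118.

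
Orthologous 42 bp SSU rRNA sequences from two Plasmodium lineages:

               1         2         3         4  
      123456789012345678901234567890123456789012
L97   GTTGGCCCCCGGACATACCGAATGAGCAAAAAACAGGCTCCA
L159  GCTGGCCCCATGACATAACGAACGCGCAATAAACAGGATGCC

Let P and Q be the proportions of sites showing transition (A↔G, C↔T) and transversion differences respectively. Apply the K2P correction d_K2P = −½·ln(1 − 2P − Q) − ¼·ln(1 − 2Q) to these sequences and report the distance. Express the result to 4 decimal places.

0.2881

The sequences differ at positions 2 (T/C, transition), 10 (C/A, transversion), 11 (G/T, transversion), 18 (C/A, transversion), 23 (T/C, transition), 25 (A/C, transversion), 30 (A/T, transversion), 38 (C/A, transversion), 40 (C/G, transversion), 42 (A/C, transversion).
Of the 10 differences, 2 transitions and 8 transversions over 42 sites: P = 2/42 = 0.047619, Q = 8/42 = 0.190476.
d = −0.5·ln(0.714286) − 0.25·ln(0.619048) = −0.5·(-0.336472) − 0.25·(-0.479572) = 0.2881.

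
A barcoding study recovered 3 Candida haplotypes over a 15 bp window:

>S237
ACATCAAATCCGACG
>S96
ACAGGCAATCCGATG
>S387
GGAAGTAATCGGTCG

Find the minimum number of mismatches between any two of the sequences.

Pairwise Hamming distances:
  S237 vs S96: 4
  S237 vs S387: 7
  S96 vs S387: 7
The smallest is 4, between S237 and S96.

4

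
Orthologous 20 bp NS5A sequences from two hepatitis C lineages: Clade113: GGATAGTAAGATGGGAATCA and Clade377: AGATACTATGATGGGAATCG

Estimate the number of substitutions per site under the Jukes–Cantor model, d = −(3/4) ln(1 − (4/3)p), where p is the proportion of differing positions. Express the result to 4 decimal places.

Mismatches occur at site 1 (G/A), site 6 (G/C), site 9 (A/T), site 20 (A/G).
p = 4/20 = 0.200000.
d = −0.75 · ln(1 − (4/3)·0.200000) = −0.75 · ln(0.733333) = −0.75 · (-0.310155) = 0.2326.

0.2326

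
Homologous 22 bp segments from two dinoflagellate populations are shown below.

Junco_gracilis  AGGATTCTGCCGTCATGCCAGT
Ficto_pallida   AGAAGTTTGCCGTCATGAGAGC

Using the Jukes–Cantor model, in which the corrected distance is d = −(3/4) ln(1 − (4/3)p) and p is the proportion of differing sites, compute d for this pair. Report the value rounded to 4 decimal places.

Differing sites — 3:G/A; 5:T/G; 7:C/T; 18:C/A; 19:C/G; 22:T/C.
p = 6/22 = 0.272727.
d = −0.75 · ln(1 − (4/3)·0.272727) = −0.75 · ln(0.636364) = −0.75 · (-0.451985) = 0.3390.

0.3390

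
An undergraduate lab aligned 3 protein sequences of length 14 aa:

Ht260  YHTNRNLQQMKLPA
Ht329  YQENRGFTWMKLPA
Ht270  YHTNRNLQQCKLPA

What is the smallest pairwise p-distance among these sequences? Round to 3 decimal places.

Pairwise Hamming distances:
  Ht260 vs Ht329: 6
  Ht260 vs Ht270: 1
  Ht329 vs Ht270: 7
The smallest is 1 mismatch, between Ht260 and Ht270; p = 1/14 = 0.071.

0.071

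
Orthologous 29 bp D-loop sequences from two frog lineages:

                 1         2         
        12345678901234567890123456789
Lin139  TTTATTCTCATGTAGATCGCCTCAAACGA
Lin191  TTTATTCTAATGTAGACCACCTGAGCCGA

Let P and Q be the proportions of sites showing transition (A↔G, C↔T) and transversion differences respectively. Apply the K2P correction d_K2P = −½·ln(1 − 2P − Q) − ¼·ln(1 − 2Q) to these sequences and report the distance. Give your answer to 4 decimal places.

Mismatches occur at site 9 (C↔A, transversion), site 17 (T↔C, transition), site 19 (G↔A, transition), site 23 (C↔G, transversion), site 25 (A↔G, transition), site 26 (A↔C, transversion).
Of the 6 differences, 3 transitions and 3 transversions over 29 sites: P = 3/29 = 0.103448, Q = 3/29 = 0.103448.
d = −0.5·ln(0.689656) − 0.25·ln(0.793104) = −0.5·(-0.371562) − 0.25·(-0.231801) = 0.2437.

0.2437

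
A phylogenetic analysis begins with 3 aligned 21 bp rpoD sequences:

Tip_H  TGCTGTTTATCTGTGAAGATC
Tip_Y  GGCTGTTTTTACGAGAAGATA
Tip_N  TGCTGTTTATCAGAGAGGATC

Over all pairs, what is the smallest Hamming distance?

Pairwise Hamming distances:
  Tip_H vs Tip_Y: 6
  Tip_H vs Tip_N: 3
  Tip_Y vs Tip_N: 6
The smallest is 3, between Tip_H and Tip_N.

3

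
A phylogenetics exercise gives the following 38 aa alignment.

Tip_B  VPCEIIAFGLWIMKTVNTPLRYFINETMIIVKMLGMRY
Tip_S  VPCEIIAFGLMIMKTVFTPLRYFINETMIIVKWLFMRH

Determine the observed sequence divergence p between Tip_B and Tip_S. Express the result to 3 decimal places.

Mismatches occur at site 11 (W→M), site 17 (N→F), site 33 (M→W), site 35 (G→F), site 38 (Y→H).
There are 5 differences over 38 sites, so p = 5/38 = 0.132.

0.132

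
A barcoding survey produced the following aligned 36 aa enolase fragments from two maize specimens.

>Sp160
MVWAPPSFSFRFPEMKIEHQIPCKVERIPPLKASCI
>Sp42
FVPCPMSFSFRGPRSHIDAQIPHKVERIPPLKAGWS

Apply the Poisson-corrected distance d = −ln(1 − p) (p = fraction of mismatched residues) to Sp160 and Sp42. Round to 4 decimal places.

0.4925

Mismatches occur at site 1 (M→F), site 3 (W→P), site 4 (A→C), site 6 (P→M), site 12 (F→G), site 14 (E→R), site 15 (M→S), site 16 (K→H), site 18 (E→D), site 19 (H→A), site 23 (C→H), site 34 (S→G), site 35 (C→W), site 36 (I→S).
p = 14/36 = 0.388889.
d = −ln(1 − 0.388889) = −ln(0.611111) = 0.4925.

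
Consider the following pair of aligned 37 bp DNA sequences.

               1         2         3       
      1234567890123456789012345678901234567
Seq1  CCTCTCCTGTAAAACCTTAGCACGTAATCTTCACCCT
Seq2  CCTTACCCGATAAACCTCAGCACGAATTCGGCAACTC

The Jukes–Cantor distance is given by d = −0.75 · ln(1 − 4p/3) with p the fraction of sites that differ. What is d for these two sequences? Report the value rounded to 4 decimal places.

Differing sites — 4:C/T; 5:T/A; 8:T/C; 10:T/A; 11:A/T; 18:T/C; 25:T/A; 27:A/T; 30:T/G; 31:T/G; 34:C/A; 36:C/T; 37:T/C.
p = 13/37 = 0.351351.
d = −0.75 · ln(1 − (4/3)·0.351351) = −0.75 · ln(0.531532) = −0.75 · (-0.631992) = 0.4740.

0.4740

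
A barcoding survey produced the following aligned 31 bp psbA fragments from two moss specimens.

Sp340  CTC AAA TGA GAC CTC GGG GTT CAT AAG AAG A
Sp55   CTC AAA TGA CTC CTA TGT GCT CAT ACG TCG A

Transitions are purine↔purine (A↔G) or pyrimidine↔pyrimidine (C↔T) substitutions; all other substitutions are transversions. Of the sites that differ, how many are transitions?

1

Mismatches occur at site 10 (G/C, transversion), site 11 (A/T, transversion), site 15 (C/A, transversion), site 16 (G/T, transversion), site 18 (G/T, transversion), site 20 (T/C, transition), site 26 (A/C, transversion), site 28 (A/T, transversion), site 29 (A/C, transversion).
Of the 9 differences, 1 transition and 8 transversions, so the answer is 1.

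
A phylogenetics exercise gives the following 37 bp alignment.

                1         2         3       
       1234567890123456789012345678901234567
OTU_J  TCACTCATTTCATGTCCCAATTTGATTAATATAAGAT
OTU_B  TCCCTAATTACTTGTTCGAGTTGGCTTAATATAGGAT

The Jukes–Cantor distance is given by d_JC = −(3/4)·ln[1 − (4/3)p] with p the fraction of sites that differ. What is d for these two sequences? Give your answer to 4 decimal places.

0.3351

Mismatches occur at site 3 (A/C), site 6 (C/A), site 10 (T/A), site 12 (A/T), site 16 (C/T), site 18 (C/G), site 20 (A/G), site 23 (T/G), site 25 (A/C), site 34 (A/G).
p = 10/37 = 0.270270.
d = −0.75 · ln(1 − (4/3)·0.270270) = −0.75 · ln(0.639640) = −0.75 · (-0.446850) = 0.3351.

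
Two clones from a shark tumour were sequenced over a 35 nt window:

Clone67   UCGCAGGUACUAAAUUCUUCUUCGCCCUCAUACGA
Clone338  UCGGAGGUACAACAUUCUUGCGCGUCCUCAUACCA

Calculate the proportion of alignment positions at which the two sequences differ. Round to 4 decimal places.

0.2286

Differing sites — 4:C/G; 11:U/A; 13:A/C; 20:C/G; 21:U/C; 22:U/G; 25:C/U; 34:G/C.
There are 8 differences over 35 sites, so p = 8/35 = 0.2286.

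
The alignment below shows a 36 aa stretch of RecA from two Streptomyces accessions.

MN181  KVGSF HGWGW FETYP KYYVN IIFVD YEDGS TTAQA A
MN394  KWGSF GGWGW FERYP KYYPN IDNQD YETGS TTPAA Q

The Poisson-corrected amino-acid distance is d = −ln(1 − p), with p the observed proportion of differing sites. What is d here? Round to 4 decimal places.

Mismatches occur at site 2 (V↔W), site 6 (H↔G), site 13 (T↔R), site 19 (V↔P), site 22 (I↔D), site 23 (F↔N), site 24 (V↔Q), site 28 (D↔T), site 33 (A↔P), site 34 (Q↔A), site 36 (A↔Q).
p = 11/36 = 0.305556.
d = −ln(1 − 0.305556) = −ln(0.694444) = 0.3646.

0.3646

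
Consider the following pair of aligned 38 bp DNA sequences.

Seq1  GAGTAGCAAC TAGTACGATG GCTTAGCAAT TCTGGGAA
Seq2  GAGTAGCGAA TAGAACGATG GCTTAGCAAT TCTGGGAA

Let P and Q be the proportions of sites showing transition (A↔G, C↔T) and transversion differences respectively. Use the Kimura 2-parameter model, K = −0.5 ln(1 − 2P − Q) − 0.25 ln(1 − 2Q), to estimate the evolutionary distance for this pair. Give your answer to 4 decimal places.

0.0834

The sequences differ at positions 8 (A/G, transition), 10 (C/A, transversion), 14 (T/A, transversion).
Of the 3 differences, 1 transition and 2 transversions over 38 sites: P = 1/38 = 0.026316, Q = 2/38 = 0.052632.
d = −0.5·ln(0.894736) − 0.25·ln(0.894736) = −0.5·(-0.111227) − 0.25·(-0.111227) = 0.0834.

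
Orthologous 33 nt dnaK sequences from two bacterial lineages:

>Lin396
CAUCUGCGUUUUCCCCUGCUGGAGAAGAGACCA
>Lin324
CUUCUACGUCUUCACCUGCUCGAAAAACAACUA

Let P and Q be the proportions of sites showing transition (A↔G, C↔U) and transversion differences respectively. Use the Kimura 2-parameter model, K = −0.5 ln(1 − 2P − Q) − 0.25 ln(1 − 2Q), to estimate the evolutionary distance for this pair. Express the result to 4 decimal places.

0.4011

The sequences differ at positions 2 (A/U, transversion), 6 (G/A, transition), 10 (U/C, transition), 14 (C/A, transversion), 21 (G/C, transversion), 24 (G/A, transition), 27 (G/A, transition), 28 (A/C, transversion), 29 (G/A, transition), 32 (C/U, transition).
Of the 10 differences, 6 transitions and 4 transversions over 33 sites: P = 6/33 = 0.181818, Q = 4/33 = 0.121212.
d = −0.5·ln(0.515152) − 0.25·ln(0.757576) = −0.5·(-0.663293) − 0.25·(-0.277631) = 0.4011.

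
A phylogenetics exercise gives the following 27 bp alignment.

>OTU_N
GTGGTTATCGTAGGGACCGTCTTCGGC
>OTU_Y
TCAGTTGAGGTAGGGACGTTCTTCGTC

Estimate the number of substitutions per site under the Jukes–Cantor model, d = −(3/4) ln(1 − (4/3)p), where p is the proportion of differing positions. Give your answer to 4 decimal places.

Differing sites — 1:G/T; 2:T/C; 3:G/A; 7:A/G; 8:T/A; 9:C/G; 18:C/G; 19:G/T; 26:G/T.
p = 9/27 = 0.333333.
d = −0.75 · ln(1 − (4/3)·0.333333) = −0.75 · ln(0.555556) = −0.75 · (-0.587786) = 0.4408.

0.4408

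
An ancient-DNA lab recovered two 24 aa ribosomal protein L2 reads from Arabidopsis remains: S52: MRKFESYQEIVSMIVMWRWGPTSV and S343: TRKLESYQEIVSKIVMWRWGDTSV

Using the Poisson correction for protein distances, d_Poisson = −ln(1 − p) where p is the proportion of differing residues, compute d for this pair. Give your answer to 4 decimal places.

0.1823

Mismatches occur at site 1 (M/T), site 4 (F/L), site 13 (M/K), site 21 (P/D).
p = 4/24 = 0.166667.
d = −ln(1 − 0.166667) = −ln(0.833333) = 0.1823.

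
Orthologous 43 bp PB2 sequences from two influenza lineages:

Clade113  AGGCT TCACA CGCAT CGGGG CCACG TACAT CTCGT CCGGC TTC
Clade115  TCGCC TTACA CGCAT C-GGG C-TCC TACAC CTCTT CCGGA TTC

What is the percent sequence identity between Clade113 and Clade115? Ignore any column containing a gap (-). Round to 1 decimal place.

78.0%

Excluding the 2 gap columns leaves 41 comparable sites.
Differing sites — 1:A/T; 2:G/C; 5:T/C; 7:C/T; 23:A/T; 25:G/C; 30:T/C; 34:G/T; 40:C/A.
32 of the 41 comparable sites match, so the percent identity is 32/41 × 100 = 78.0%.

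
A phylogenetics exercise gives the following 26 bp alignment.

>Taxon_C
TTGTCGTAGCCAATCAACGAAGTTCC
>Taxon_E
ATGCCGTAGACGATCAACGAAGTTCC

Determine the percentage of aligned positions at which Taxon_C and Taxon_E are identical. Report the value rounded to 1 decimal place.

Mismatches occur at site 1 (T→A), site 4 (T→C), site 10 (C→A), site 12 (A→G).
22 of the 26 sites match, so the percent identity is 22/26 × 100 = 84.6%.

84.6%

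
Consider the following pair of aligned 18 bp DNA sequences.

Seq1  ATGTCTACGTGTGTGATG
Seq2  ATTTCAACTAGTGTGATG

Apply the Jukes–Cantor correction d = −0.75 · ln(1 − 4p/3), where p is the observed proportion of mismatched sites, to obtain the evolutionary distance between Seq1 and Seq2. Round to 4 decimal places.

Differing sites — 3:G/T; 6:T/A; 9:G/T; 10:T/A.
p = 4/18 = 0.222222.
d = −0.75 · ln(1 − (4/3)·0.222222) = −0.75 · ln(0.703704) = −0.75 · (-0.351397) = 0.2635.

0.2635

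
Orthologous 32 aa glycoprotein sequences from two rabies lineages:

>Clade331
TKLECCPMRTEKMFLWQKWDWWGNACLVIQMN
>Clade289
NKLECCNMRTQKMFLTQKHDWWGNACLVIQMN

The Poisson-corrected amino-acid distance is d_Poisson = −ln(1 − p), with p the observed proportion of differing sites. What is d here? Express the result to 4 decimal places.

0.1699

The sequences differ at positions 1 (T/N), 7 (P/N), 11 (E/Q), 16 (W/T), 19 (W/H).
p = 5/32 = 0.156250.
d = −ln(1 − 0.156250) = −ln(0.843750) = 0.1699.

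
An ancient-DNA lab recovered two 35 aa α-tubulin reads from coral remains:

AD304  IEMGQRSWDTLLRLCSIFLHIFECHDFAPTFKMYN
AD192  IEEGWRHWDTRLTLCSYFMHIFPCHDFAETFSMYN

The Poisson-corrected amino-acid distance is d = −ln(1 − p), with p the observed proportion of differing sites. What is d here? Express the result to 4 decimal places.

The sequences differ at positions 3 (M/E), 5 (Q/W), 7 (S/H), 11 (L/R), 13 (R/T), 17 (I/Y), 19 (L/M), 23 (E/P), 29 (P/E), 32 (K/S).
p = 10/35 = 0.285714.
d = −ln(1 − 0.285714) = −ln(0.714286) = 0.3365.

0.3365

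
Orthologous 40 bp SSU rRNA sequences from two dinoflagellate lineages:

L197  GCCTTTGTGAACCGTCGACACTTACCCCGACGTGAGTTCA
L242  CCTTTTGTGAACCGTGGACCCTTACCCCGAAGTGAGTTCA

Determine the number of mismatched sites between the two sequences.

5

Differing sites — 1:G/C; 3:C/T; 16:C/G; 20:A/C; 31:C/A.
That gives 5 mismatches out of 40 aligned sites, so the Hamming distance is 5.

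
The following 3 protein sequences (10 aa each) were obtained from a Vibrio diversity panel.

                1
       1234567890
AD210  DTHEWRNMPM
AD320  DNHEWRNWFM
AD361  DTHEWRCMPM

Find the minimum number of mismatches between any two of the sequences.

Pairwise Hamming distances:
  AD210 vs AD320: 3
  AD210 vs AD361: 1
  AD320 vs AD361: 4
The smallest is 1, between AD210 and AD361.

1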